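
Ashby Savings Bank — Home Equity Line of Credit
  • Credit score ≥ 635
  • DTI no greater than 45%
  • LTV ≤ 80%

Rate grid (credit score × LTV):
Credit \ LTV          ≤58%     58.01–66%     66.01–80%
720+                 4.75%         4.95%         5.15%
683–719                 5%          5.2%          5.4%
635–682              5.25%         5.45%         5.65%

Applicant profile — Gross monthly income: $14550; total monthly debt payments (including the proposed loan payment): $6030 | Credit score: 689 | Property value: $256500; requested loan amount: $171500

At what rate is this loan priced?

5.4%

Credit score 689 ≥ 635; DTI = 6,030/14,550 = 41.4% ≤ 45%
LTV = 171,500/256,500 = 66.9% ≤ 80%
Row: 689 falls in 683–719. Column: 66.9% falls in 66.01–80%. Rate = 5.4%.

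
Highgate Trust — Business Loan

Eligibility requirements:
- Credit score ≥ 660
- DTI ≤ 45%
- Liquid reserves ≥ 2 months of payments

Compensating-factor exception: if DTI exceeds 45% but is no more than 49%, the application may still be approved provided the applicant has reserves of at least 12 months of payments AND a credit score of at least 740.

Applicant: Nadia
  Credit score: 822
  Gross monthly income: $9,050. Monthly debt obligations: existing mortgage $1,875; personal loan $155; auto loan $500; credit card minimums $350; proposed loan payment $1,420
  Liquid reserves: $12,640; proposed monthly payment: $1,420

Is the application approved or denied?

Denied

Credit score 822 ≥ 660 (meets base)
Total debts = (1,875 + 155 + 500 + 350 + 1,420) = 4,300. DTI: 4,300 ÷ 9,050 = 47.5%, over the 45% base limit.
Reserves = 12,640/1,420 = 8.9 months ≥ 2
DTI 47.5% is within the 45%–49% exception band; checking compensating factors.
Override check — reserves: 8.9 mo (short of 12); score: 822 (ok).
Override conditions not both satisfied; exception does not apply.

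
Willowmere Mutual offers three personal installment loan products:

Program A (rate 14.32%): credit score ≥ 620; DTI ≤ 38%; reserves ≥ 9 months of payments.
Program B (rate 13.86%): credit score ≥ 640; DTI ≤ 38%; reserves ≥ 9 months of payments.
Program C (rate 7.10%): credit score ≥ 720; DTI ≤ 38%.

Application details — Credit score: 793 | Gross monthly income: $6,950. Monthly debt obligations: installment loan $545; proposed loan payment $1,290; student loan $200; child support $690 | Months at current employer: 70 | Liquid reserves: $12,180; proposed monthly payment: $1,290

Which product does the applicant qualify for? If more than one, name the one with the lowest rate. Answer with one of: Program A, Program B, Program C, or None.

None

Total debts = (545 + 1,290 + 200 + 690) = 2,725; DTI = 2,725/6,950 = 39.2%.
Reserves = 12,180/1,290 = 9.4 months.
Program A: score 793 ≥ 620; DTI 39.2% > 38%; reserves 9.4 ≥ 9 mo → does not qualify.
Program B: score 793 ≥ 640; DTI 39.2% > 38%; reserves 9.4 ≥ 9 mo → does not qualify.
Program C: score 793 ≥ 720; DTI 39.2% > 38% → does not qualify.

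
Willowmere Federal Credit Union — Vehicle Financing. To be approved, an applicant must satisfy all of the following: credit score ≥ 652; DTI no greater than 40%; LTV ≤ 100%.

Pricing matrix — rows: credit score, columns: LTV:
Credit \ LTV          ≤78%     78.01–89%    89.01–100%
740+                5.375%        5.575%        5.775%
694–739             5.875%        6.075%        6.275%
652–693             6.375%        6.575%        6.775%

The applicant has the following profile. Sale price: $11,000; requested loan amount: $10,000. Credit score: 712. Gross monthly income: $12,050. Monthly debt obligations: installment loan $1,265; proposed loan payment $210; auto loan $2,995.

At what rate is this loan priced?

6.275%

Credit score 712 ≥ 652; Total monthly debts = (1,265 + 210 + 2,995) = 4,470. DTI = 4,470/12,050 = 37.1% ≤ 40%
Loan-to-value = 10,000/11,000 = 90.9% — pass (100% max)
Score 712 is in the 694–739 band; LTV 90.9% is in the 89.01–100% band → 6.275%.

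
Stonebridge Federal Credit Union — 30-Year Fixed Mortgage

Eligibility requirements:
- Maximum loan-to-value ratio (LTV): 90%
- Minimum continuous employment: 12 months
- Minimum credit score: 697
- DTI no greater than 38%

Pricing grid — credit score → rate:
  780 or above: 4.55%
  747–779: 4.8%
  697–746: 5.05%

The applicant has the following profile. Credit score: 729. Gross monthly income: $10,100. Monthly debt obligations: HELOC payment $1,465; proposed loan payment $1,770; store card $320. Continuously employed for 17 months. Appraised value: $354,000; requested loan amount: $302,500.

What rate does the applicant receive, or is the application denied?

Approved at 5.05%

Credit score 729 ≥ 697 (meets minimum)
Employment 17 ≥ 12 months
Loan-to-value = 302,500/354,000 = 85.5% — pass (90% max)
Total monthly debts = (1,465 + 1,770 + 320) = 3,555. DTI: 3,555 ÷ 10,100 = 35.2%, within the 38% cap
All requirements met. Score 729 falls in the 697–746 tier → 5.05%.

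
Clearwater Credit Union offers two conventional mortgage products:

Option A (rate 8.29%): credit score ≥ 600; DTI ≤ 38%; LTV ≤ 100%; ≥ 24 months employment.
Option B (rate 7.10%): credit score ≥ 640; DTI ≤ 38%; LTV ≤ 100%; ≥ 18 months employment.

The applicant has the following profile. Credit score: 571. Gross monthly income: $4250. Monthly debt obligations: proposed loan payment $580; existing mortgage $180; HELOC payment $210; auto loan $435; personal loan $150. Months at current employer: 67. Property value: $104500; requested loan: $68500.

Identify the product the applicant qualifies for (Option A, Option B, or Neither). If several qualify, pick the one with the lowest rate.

Neither

Total debts = (580 + 180 + 210 + 435 + 150) = 1,555; DTI = 1,555/4,250 = 36.6%.
LTV = 68,500/104,500 = 65.6%.
Option A: score 571 < 600; DTI 36.6% ≤ 38%; LTV 65.6% ≤ 100%; employment 67 ≥ 24 mo → does not qualify.
Option B: score 571 < 640; DTI 36.6% ≤ 38%; LTV 65.6% ≤ 100%; employment 67 ≥ 18 mo → does not qualify.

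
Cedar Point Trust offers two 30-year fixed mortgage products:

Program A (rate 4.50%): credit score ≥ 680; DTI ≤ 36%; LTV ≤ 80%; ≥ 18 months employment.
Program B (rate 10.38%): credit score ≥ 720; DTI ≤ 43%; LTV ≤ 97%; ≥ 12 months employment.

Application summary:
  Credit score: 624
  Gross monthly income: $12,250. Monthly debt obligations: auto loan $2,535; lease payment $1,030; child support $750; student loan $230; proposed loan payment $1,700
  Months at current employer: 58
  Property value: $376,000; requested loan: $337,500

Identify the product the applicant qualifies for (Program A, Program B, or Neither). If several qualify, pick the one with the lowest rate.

Total debts = (2,535 + 1,030 + 750 + 230 + 1,700) = 6,245; DTI = 6,245/12,250 = 51%.
LTV = 337,500/376,000 = 89.8%.
Program A: score 624 < 680; DTI 51% > 36%; LTV 89.8% > 80%; employment 58 ≥ 18 mo → does not qualify.
Program B: score 624 < 720; DTI 51% > 43%; LTV 89.8% ≤ 97%; employment 58 ≥ 12 mo → does not qualify.

Neither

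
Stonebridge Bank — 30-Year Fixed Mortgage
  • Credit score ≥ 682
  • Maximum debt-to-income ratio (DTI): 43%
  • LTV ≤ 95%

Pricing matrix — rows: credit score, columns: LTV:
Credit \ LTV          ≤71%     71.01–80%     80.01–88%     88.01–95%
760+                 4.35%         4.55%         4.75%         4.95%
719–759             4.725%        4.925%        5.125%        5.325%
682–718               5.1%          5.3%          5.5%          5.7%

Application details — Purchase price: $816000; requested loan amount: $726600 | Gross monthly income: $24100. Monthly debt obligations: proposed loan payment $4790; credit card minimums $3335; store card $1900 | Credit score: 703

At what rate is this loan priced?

Credit score 703 ≥ 682; Total monthly debts = (4,790 + 3,335 + 1,900) = 10,025. DTI = 10,025/24,100 = 41.6% ≤ 43%
Loan-to-value = 726,600/816,000 = 89% — pass (95% max)
Row: 703 falls in 682–718. Column: 89% falls in 88.01–95%. Rate = 5.7%.

5.7%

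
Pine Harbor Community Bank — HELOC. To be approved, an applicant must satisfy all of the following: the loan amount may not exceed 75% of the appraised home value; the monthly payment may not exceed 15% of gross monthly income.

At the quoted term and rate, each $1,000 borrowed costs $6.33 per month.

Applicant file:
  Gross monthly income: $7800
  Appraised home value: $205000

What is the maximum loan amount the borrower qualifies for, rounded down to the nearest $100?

Payment cap: 15% × $7,800 = $1,170/month.
At $6.33 per $1,000, that supports 1,170/6.33 × 1,000 ≈ $184,834 → $184,800.
LTV cap: 75% × $205,000 = $153,750 → $153,700.
Binding constraint: loan-to-value.

$153,700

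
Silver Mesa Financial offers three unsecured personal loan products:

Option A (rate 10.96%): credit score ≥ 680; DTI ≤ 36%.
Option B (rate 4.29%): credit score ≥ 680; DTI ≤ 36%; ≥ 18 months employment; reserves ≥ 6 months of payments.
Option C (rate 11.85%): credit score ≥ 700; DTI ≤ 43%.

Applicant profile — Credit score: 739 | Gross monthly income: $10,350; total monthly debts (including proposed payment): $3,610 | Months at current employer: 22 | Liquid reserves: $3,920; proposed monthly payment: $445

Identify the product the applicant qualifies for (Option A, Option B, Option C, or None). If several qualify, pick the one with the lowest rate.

DTI = 3,610/10,350 = 34.9%.
Reserves = 3,920/445 = 8.8 months.
Option A: score 739 ≥ 680; DTI 34.9% ≤ 36% → qualifies.
Option B: score 739 ≥ 680; DTI 34.9% ≤ 36%; employment 22 ≥ 18 mo; reserves 8.8 ≥ 6 mo → qualifies.
Option C: score 739 ≥ 700; DTI 34.9% ≤ 43% → qualifies.
Qualifying: Option A, Option B, Option C. Lowest rate is 4.29% → Option B.

Option B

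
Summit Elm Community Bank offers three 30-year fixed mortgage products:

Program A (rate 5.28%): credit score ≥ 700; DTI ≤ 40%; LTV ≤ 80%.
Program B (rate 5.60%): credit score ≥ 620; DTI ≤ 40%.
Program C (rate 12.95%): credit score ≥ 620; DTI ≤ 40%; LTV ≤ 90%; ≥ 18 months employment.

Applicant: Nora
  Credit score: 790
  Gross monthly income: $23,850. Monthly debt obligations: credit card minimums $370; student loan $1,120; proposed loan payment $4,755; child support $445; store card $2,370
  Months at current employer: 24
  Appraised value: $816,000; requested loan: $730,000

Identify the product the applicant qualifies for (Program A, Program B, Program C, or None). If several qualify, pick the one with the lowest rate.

Total debts = (370 + 1,120 + 4,755 + 445 + 2,370) = 9,060; DTI = 9,060/23,850 = 38%.
LTV = 730,000/816,000 = 89.5%.
Program A: score 790 ≥ 700; DTI 38% ≤ 40%; LTV 89.5% > 80% → does not qualify.
Program B: score 790 ≥ 620; DTI 38% ≤ 40% → qualifies.
Program C: score 790 ≥ 620; DTI 38% ≤ 40%; LTV 89.5% ≤ 90%; employment 24 ≥ 18 mo → qualifies.
Qualifying: Program B, Program C. Lowest rate is 5.60% → Program B.

Program B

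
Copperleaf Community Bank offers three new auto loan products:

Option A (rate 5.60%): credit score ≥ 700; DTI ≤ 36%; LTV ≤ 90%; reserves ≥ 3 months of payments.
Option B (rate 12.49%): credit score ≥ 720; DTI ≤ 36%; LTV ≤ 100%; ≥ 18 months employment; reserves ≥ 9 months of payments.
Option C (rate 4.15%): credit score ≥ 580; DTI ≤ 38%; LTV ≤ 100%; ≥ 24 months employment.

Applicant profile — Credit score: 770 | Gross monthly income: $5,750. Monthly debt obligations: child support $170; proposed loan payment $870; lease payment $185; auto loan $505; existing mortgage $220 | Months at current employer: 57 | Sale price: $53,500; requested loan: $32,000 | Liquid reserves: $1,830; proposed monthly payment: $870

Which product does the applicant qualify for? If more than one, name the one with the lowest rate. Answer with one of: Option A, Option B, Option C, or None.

Option C

Total debts = (170 + 870 + 185 + 505 + 220) = 1,950; DTI = 1,950/5,750 = 33.9%.
LTV = 32,000/53,500 = 59.8%.
Reserves = 1,830/870 = 2.1 months.
Option A: score 770 ≥ 700; DTI 33.9% ≤ 36%; LTV 59.8% ≤ 90%; reserves 2.1 < 3 mo → does not qualify.
Option B: score 770 ≥ 720; DTI 33.9% ≤ 36%; LTV 59.8% ≤ 100%; employment 57 ≥ 18 mo; reserves 2.1 < 9 mo → does not qualify.
Option C: score 770 ≥ 580; DTI 33.9% ≤ 38%; LTV 59.8% ≤ 100%; employment 57 ≥ 24 mo → qualifies.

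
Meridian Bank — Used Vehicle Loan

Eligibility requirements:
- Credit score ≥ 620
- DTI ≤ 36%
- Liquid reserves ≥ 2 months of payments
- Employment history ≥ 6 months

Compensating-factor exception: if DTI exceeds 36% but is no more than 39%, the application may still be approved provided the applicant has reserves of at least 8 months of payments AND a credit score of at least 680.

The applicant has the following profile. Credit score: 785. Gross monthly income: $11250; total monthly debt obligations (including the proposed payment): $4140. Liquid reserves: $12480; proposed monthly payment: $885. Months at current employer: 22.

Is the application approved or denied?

Credit score 785 ≥ 620 (meets base)
DTI: 4,140 ÷ 11,250 = 36.8%, over the 36% base limit.
Reserves = 12,480/885 = 14.1 months ≥ 2
Employment 22 ≥ 6 months
DTI 36.8% is within the 36%–39% exception band; checking compensating factors.
Reserves 14.1 ≥ 8 months; credit score 785 ≥ 680.
Both compensating conditions met → exception applies.

Approved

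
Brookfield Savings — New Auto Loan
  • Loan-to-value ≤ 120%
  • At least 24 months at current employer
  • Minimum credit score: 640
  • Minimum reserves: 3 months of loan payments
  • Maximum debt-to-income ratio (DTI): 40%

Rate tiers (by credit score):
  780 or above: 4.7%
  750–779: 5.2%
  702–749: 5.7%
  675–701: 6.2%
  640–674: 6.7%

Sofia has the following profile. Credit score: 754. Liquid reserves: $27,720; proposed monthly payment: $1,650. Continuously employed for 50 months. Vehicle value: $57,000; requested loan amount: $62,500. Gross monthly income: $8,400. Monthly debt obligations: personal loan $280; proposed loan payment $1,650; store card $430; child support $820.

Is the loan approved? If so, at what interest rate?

Credit score 754 ≥ 640 (meets minimum)
Employment 50 ≥ 24 months
Total monthly debts = (280 + 1,650 + 430 + 820) = 3,180. Debt-to-income = 3,180/8,400 = 37.9% — meets 40% limit
Liquid reserves cover 27,720/1,650 = 16.8 months — ≥ 3 required
Loan-to-value = 62,500/57,000 = 109.6% — pass (120% max)
All requirements met. Score 754 falls in the 750–779 tier → 5.2%.

Approved at 5.2%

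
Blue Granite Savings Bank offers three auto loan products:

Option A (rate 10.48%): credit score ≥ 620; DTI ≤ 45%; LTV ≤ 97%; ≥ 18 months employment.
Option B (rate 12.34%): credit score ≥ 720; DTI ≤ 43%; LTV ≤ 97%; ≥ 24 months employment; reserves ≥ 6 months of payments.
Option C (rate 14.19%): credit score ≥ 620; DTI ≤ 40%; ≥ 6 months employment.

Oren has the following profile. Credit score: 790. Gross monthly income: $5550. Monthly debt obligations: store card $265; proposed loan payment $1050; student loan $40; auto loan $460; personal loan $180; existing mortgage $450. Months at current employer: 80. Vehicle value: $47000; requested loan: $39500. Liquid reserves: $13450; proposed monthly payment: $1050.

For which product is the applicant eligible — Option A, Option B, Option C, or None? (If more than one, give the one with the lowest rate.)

Total debts = (265 + 1,050 + 40 + 460 + 180 + 450) = 2,445; DTI = 2,445/5,550 = 44.1%.
LTV = 39,500/47,000 = 84%.
Reserves = 13,450/1,050 = 12.8 months.
Option A: score 790 ≥ 620; DTI 44.1% ≤ 45%; LTV 84% ≤ 97%; employment 80 ≥ 18 mo → qualifies.
Option B: score 790 ≥ 720; DTI 44.1% > 43%; LTV 84% ≤ 97%; employment 80 ≥ 24 mo; reserves 12.8 ≥ 6 mo → does not qualify.
Option C: score 790 ≥ 620; DTI 44.1% > 40%; employment 80 ≥ 6 mo → does not qualify.

Option A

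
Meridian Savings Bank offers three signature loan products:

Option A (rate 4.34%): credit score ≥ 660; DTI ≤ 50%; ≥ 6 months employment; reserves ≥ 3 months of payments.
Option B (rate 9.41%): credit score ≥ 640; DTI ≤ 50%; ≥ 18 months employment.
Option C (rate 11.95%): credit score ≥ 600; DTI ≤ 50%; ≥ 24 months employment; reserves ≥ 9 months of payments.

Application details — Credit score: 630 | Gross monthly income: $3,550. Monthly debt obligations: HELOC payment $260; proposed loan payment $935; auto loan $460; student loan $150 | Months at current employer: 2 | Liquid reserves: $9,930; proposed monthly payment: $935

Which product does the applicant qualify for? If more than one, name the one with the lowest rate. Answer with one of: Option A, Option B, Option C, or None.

None

Total debts = (260 + 935 + 460 + 150) = 1,805; DTI = 1,805/3,550 = 50.8%.
Reserves = 9,930/935 = 10.6 months.
Option A: score 630 < 660; DTI 50.8% > 50%; employment 2 < 6 mo; reserves 10.6 ≥ 3 mo → does not qualify.
Option B: score 630 < 640; DTI 50.8% > 50%; employment 2 < 18 mo → does not qualify.
Option C: score 630 ≥ 600; DTI 50.8% > 50%; employment 2 < 24 mo; reserves 10.6 ≥ 9 mo → does not qualify.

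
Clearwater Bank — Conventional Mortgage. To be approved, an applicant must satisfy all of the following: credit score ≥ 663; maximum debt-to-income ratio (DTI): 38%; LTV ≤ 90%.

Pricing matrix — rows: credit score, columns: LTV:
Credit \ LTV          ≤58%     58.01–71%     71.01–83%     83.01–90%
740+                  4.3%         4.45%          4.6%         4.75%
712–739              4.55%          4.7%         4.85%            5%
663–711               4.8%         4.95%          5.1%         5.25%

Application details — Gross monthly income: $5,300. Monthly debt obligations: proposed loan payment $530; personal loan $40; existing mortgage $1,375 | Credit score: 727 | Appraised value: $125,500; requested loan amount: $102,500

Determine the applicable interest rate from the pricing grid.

4.85%

Credit score 727 ≥ 663; Total monthly debts = (530 + 40 + 1,375) = 1,945. DTI: 1,945 ÷ 5,300 = 36.7%, within the 38% cap
LTV: 102,500 ÷ 125,500 = 81.7%, within 90% cap
Score 727 is in the 712–739 band; LTV 81.7% is in the 71.01–83% band → 4.85%.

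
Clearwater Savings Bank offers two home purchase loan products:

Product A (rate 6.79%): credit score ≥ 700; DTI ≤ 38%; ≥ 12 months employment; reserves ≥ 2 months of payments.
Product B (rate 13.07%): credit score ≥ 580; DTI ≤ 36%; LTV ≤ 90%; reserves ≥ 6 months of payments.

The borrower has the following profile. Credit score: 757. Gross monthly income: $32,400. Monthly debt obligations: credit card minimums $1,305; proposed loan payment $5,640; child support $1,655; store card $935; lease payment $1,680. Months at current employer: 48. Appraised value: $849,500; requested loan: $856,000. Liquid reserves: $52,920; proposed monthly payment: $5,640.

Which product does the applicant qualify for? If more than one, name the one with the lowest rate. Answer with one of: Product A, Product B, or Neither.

Product A

Total debts = (1,305 + 5,640 + 1,655 + 935 + 1,680) = 11,215; DTI = 11,215/32,400 = 34.6%.
LTV = 856,000/849,500 = 100.8%.
Reserves = 52,920/5,640 = 9.4 months.
Product A: score 757 ≥ 700; DTI 34.6% ≤ 38%; employment 48 ≥ 12 mo; reserves 9.4 ≥ 2 mo → qualifies.
Product B: score 757 ≥ 580; DTI 34.6% ≤ 36%; LTV 100.8% > 90%; reserves 9.4 ≥ 6 mo → does not qualify.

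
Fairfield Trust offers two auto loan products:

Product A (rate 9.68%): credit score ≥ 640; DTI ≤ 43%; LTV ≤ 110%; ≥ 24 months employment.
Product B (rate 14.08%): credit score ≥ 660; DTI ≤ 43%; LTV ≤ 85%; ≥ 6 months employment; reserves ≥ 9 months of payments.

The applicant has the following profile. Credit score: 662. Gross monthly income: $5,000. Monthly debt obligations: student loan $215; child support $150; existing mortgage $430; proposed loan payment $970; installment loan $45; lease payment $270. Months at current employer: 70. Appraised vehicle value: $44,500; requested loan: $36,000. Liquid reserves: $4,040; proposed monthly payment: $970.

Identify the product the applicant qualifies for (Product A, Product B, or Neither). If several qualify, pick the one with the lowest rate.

Total debts = (215 + 150 + 430 + 970 + 45 + 270) = 2,080; DTI = 2,080/5,000 = 41.6%.
LTV = 36,000/44,500 = 80.9%.
Reserves = 4,040/970 = 4.2 months.
Product A: score 662 ≥ 640; DTI 41.6% ≤ 43%; LTV 80.9% ≤ 110%; employment 70 ≥ 24 mo → qualifies.
Product B: score 662 ≥ 660; DTI 41.6% ≤ 43%; LTV 80.9% ≤ 85%; employment 70 ≥ 6 mo; reserves 4.2 < 9 mo → does not qualify.

Product A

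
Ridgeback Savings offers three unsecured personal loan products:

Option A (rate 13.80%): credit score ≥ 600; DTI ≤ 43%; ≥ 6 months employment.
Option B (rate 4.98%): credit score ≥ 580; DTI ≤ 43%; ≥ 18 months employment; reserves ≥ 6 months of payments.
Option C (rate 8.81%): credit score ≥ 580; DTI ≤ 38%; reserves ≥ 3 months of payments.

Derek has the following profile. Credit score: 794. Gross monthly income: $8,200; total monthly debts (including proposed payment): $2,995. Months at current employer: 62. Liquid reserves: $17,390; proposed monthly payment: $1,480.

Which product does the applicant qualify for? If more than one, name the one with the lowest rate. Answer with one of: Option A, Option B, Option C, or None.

Option B

DTI = 2,995/8,200 = 36.5%.
Reserves = 17,390/1,480 = 11.8 months.
Option A: score 794 ≥ 600; DTI 36.5% ≤ 43%; employment 62 ≥ 6 mo → qualifies.
Option B: score 794 ≥ 580; DTI 36.5% ≤ 43%; employment 62 ≥ 18 mo; reserves 11.8 ≥ 6 mo → qualifies.
Option C: score 794 ≥ 580; DTI 36.5% ≤ 38%; reserves 11.8 ≥ 3 mo → qualifies.
Qualifying: Option A, Option B, Option C. Lowest rate is 4.98% → Option B.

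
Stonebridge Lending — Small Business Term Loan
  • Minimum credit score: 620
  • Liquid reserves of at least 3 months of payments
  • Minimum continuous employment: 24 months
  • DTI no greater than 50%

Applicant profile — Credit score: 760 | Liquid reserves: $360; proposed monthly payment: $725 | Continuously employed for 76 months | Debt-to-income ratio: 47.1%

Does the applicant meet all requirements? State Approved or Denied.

Credit score 760 ≥ 620 (meets)
Reserves: 360 ÷ 725 = 0.5 months (below 3-month minimum)
Employment 76 ≥ 24 months
DTI 47.1% ≤ 50%
Fails on reserves.

Denied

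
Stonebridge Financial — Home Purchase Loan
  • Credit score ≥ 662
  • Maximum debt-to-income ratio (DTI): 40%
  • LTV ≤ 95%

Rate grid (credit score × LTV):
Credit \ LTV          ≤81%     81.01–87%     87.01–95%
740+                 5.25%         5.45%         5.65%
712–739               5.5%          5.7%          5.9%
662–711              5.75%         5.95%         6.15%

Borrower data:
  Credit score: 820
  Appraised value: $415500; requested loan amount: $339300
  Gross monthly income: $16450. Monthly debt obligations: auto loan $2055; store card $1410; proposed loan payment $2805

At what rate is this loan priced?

Credit score 820 ≥ 662; Total monthly debts = (2,055 + 1,410 + 2,805) = 6,270. DTI = 6,270/16,450 = 38.1% ≤ 40%
Loan-to-value = 339,300/415,500 = 81.7% — pass (95% max)
Row: 820 falls in 740+. Column: 81.7% falls in 81.01–87%. Rate = 5.45%.

5.45%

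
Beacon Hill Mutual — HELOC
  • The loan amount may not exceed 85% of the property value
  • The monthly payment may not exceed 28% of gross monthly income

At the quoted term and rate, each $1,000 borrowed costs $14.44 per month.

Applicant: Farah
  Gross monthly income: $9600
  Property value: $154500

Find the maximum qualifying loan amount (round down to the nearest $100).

$131,300

Payment cap: 28% × $9,600 = $2,688/month.
At $14.44 per $1,000, that supports 2,688/14.44 × 1,000 ≈ $186,149 → $186,100.
LTV cap: 85% × $154,500 = $131,325 → $131,300.
Binding constraint: loan-to-value.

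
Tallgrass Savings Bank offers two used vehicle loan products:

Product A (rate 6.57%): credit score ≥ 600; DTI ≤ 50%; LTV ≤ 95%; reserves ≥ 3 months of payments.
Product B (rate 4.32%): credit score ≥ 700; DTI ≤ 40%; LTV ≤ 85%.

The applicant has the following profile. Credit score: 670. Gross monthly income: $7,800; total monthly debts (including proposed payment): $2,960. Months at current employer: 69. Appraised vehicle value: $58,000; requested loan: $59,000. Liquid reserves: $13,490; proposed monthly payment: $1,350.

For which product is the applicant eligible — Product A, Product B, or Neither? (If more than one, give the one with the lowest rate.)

DTI = 2,960/7,800 = 37.9%.
LTV = 59,000/58,000 = 101.7%.
Reserves = 13,490/1,350 = 10.0 months.
Product A: score 670 ≥ 600; DTI 37.9% ≤ 50%; LTV 101.7% > 95%; reserves 10.0 ≥ 3 mo → does not qualify.
Product B: score 670 < 700; DTI 37.9% ≤ 40%; LTV 101.7% > 85% → does not qualify.

Neither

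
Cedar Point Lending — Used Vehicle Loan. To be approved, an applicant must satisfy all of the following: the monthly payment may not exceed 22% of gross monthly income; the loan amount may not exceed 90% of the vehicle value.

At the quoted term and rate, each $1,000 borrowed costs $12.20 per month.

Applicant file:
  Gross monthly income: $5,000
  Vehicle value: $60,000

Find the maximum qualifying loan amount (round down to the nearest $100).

$54,000

Payment cap: 22% × $5,000 = $1,100/month.
At $12.20 per $1,000, that supports 1,100/12.20 × 1,000 ≈ $90,163 → $90,100.
LTV cap: 90% × $60,000 = $54,000 → $54,000.
Binding constraint: loan-to-value.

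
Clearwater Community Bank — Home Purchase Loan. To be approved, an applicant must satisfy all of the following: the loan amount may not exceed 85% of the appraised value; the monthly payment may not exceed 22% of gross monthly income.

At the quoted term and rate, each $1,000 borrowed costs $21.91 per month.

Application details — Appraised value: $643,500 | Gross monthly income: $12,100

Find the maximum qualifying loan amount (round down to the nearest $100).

Payment cap: 22% × $12,100 = $2,662/month.
At $21.91 per $1,000, that supports 2,662/21.91 × 1,000 ≈ $121,497 → $121,400.
LTV cap: 85% × $643,500 = $546,975 → $546,900.
Binding constraint: payment-to-income.

$121,400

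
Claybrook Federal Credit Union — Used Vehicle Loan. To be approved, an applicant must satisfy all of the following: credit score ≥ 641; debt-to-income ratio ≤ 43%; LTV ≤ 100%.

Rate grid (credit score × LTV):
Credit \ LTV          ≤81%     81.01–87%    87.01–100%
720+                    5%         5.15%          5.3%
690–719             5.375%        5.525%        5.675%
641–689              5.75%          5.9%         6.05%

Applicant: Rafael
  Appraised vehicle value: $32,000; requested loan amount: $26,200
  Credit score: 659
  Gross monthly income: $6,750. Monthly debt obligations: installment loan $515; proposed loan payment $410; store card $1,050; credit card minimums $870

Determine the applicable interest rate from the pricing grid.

5.9%

Credit score 659 ≥ 641; Total monthly debts = (515 + 410 + 1,050 + 870) = 2,845. Debt-to-income = 2,845/6,750 = 42.1% — meets 43% limit
Loan-to-value = 26,200/32,000 = 81.9% — pass (100% max)
Score 659 is in the 641–689 band; LTV 81.9% is in the 81.01–87% band → 5.9%.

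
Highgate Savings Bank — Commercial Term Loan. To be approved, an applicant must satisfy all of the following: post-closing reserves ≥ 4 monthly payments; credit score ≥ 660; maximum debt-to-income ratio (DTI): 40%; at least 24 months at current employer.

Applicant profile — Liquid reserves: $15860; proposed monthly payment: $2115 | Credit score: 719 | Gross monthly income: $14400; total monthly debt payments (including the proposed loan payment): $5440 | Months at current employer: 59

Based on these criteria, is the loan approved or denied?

Liquid reserves cover 15,860/2,115 = 7.5 months — ≥ 4 required
Credit score 719 ≥ 660 (meets)
DTI = 5,440/14,400 = 37.8% ≤ 40%
Employment 59 ≥ 24 months
All criteria satisfied.

Approved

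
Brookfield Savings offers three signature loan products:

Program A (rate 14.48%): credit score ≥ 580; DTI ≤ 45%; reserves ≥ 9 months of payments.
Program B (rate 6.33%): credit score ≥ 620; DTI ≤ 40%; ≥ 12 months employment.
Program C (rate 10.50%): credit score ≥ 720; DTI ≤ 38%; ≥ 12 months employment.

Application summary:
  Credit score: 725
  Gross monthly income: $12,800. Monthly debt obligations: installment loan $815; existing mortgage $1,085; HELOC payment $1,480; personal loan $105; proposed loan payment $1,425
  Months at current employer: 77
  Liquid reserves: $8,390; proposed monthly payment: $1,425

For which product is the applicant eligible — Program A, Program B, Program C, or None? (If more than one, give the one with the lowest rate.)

Total debts = (815 + 1,085 + 1,480 + 105 + 1,425) = 4,910; DTI = 4,910/12,800 = 38.4%.
Reserves = 8,390/1,425 = 5.9 months.
Program A: score 725 ≥ 580; DTI 38.4% ≤ 45%; reserves 5.9 < 9 mo → does not qualify.
Program B: score 725 ≥ 620; DTI 38.4% ≤ 40%; employment 77 ≥ 12 mo → qualifies.
Program C: score 725 ≥ 720; DTI 38.4% > 38%; employment 77 ≥ 12 mo → does not qualify.

Program B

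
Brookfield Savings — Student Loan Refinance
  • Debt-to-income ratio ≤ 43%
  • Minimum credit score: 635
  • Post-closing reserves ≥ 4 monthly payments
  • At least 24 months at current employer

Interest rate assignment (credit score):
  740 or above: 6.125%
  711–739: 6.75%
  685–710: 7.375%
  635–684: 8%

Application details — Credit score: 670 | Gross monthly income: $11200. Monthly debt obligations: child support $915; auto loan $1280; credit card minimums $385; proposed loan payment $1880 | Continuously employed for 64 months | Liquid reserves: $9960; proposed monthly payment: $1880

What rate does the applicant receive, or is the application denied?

Credit score 670 ≥ 635 (meets minimum)
Total monthly debts = (915 + 1,280 + 385 + 1,880) = 4,460. DTI = 4,460/11,200 = 39.8% ≤ 43%
Employment 64 ≥ 24 months
Reserves = 9,960/1,880 = 5.3 months ≥ 4
All requirements met. Score 670 falls in the 635–684 tier → 8%.

Approved at 8%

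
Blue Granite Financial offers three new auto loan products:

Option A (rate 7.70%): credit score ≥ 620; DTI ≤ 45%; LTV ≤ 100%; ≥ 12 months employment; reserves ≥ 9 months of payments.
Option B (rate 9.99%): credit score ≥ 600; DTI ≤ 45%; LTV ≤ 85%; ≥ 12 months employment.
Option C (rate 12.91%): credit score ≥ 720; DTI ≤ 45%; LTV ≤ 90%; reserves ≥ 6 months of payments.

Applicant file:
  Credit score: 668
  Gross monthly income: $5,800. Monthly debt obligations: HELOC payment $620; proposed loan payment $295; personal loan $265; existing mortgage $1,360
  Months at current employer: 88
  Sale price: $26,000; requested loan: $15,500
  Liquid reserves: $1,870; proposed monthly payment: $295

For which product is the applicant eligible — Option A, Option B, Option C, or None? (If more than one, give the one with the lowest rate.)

Option B

Total debts = (620 + 295 + 265 + 1,360) = 2,540; DTI = 2,540/5,800 = 43.8%.
LTV = 15,500/26,000 = 59.6%.
Reserves = 1,870/295 = 6.3 months.
Option A: score 668 ≥ 620; DTI 43.8% ≤ 45%; LTV 59.6% ≤ 100%; employment 88 ≥ 12 mo; reserves 6.3 < 9 mo → does not qualify.
Option B: score 668 ≥ 600; DTI 43.8% ≤ 45%; LTV 59.6% ≤ 85%; employment 88 ≥ 12 mo → qualifies.
Option C: score 668 < 720; DTI 43.8% ≤ 45%; LTV 59.6% ≤ 90%; reserves 6.3 ≥ 6 mo → does not qualify.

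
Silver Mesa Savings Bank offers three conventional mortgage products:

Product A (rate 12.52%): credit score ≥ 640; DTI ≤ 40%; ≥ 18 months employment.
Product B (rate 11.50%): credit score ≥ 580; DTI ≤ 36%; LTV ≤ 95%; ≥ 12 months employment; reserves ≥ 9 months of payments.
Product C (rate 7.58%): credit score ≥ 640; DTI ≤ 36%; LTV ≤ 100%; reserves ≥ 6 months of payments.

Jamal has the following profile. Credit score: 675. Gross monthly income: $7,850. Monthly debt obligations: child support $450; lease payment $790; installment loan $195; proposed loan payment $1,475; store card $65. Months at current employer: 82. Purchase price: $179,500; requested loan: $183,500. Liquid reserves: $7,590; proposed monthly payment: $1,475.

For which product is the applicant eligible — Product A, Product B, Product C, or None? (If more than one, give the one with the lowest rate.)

Total debts = (450 + 790 + 195 + 1,475 + 65) = 2,975; DTI = 2,975/7,850 = 37.9%.
LTV = 183,500/179,500 = 102.2%.
Reserves = 7,590/1,475 = 5.1 months.
Product A: score 675 ≥ 640; DTI 37.9% ≤ 40%; employment 82 ≥ 18 mo → qualifies.
Product B: score 675 ≥ 580; DTI 37.9% > 36%; LTV 102.2% > 95%; employment 82 ≥ 12 mo; reserves 5.1 < 9 mo → does not qualify.
Product C: score 675 ≥ 640; DTI 37.9% > 36%; LTV 102.2% > 100%; reserves 5.1 < 6 mo → does not qualify.

Product A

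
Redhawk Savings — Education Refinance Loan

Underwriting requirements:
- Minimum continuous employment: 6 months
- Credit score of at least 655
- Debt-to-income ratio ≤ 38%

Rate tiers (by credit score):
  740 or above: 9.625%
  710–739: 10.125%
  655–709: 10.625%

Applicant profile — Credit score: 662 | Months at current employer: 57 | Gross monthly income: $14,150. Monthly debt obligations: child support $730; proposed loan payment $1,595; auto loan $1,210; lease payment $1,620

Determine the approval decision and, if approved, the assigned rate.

Credit score 662 ≥ 655 (meets minimum)
Total monthly debts = (730 + 1,595 + 1,210 + 1,620) = 5,155. Debt-to-income = 5,155/14,150 = 36.4% — meets 38% limit
Employment 57 ≥ 6 months
All requirements met. Score 662 falls in the 655–709 tier → 10.625%.

Approved at 10.625%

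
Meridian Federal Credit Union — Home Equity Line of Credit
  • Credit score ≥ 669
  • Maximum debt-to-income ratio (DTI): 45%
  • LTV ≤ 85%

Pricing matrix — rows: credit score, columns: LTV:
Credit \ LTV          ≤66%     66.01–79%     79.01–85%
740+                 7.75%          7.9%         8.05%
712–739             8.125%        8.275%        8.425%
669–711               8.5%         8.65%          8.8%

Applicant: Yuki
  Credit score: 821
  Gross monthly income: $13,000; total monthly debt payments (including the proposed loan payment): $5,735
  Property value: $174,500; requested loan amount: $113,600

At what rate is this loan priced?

Credit score 821 ≥ 669; Debt-to-income = 5,735/13,000 = 44.1% — meets 45% limit
Loan-to-value = 113,600/174,500 = 65.1% — pass (85% max)
Row: 821 falls in 740+. Column: 65.1% falls in ≤66%. Rate = 7.75%.

7.75%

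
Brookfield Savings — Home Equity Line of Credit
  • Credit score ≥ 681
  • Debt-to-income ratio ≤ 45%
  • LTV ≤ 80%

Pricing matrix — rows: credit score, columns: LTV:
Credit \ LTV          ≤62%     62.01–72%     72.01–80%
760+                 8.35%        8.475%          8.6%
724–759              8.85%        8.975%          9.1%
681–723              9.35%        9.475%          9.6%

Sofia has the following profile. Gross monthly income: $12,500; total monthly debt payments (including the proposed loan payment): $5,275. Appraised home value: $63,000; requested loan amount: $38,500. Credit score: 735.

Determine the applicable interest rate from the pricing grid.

Credit score 735 ≥ 681; DTI = 5,275/12,500 = 42.2% ≤ 45%
LTV: 38,500 ÷ 63,000 = 61.1%, within 80% cap
Credit 735 → row 724–759; LTV 61.1% → column ≤62%. Grid cell → 8.85%.

8.85%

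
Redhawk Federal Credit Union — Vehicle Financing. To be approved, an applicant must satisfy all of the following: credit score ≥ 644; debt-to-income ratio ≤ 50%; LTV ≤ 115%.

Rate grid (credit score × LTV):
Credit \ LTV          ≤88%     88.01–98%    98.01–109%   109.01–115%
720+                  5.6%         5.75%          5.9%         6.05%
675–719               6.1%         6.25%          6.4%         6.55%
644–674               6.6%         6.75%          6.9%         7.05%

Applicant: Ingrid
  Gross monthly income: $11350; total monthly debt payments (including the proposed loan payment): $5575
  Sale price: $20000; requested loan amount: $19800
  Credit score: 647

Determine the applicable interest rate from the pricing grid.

Credit score 647 ≥ 644; DTI: 5,575 ÷ 11,350 = 49.1%, within the 50% cap
Loan-to-value = 19,800/20,000 = 99% — pass (115% max)
Score 647 is in the 644–674 band; LTV 99% is in the 98.01–109% band → 6.9%.

6.9%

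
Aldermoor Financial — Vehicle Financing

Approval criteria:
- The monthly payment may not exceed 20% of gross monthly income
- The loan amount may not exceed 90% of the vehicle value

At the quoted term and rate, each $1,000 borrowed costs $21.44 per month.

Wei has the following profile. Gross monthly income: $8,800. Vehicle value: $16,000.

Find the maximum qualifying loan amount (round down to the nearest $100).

$14,400

Payment cap: 20% × $8,800 = $1,760/month.
At $21.44 per $1,000, that supports 1,760/21.44 × 1,000 ≈ $82,089 → $82,000.
LTV cap: 90% × $16,000 = $14,400 → $14,400.
Binding constraint: loan-to-value.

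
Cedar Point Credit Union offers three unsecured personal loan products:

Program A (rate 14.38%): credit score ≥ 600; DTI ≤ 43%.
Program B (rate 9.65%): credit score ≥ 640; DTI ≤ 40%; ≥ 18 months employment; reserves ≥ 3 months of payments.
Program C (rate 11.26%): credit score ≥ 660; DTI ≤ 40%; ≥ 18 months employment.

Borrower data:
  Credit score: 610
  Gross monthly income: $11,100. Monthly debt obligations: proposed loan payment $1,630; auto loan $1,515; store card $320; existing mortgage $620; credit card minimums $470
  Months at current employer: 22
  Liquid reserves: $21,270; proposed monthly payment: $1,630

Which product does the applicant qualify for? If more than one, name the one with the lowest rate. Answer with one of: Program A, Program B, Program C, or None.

Total debts = (1,630 + 1,515 + 320 + 620 + 470) = 4,555; DTI = 4,555/11,100 = 41%.
Reserves = 21,270/1,630 = 13.0 months.
Program A: score 610 ≥ 600; DTI 41% ≤ 43% → qualifies.
Program B: score 610 < 640; DTI 41% > 40%; employment 22 ≥ 18 mo; reserves 13.0 ≥ 3 mo → does not qualify.
Program C: score 610 < 660; DTI 41% > 40%; employment 22 ≥ 18 mo → does not qualify.

Program A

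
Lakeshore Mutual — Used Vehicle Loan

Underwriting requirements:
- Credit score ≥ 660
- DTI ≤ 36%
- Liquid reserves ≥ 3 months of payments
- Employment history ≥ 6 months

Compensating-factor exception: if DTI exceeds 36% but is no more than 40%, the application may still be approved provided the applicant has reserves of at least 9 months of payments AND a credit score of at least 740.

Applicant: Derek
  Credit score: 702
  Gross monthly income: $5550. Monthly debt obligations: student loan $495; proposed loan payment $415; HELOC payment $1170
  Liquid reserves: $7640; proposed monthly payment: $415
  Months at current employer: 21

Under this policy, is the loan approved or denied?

Denied

Credit score 702 ≥ 660 (meets base)
Total debts = (495 + 415 + 1,170) = 2,080. DTI: 2,080 ÷ 5,550 = 37.5%, over the 36% base limit.
Reserves = 7,640/415 = 18.4 months ≥ 3
Employment 21 ≥ 6 months
DTI 37.5% is within the 36%–40% exception band; checking compensating factors.
Override check — reserves: 18.4 mo (ok); score: 702 (below 740).
Override conditions not both satisfied; exception does not apply.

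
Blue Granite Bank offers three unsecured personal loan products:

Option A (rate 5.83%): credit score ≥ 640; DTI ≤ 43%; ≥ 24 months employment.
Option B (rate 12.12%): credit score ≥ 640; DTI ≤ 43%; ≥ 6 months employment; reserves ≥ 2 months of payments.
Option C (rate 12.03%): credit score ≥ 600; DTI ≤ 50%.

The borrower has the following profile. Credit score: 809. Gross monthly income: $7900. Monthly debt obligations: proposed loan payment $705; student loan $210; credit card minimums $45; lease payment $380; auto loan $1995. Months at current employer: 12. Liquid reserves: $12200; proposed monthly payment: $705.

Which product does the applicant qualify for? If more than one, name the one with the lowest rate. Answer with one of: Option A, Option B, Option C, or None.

Option C

Total debts = (705 + 210 + 45 + 380 + 1,995) = 3,335; DTI = 3,335/7,900 = 42.2%.
Reserves = 12,200/705 = 17.3 months.
Option A: score 809 ≥ 640; DTI 42.2% ≤ 43%; employment 12 < 24 mo → does not qualify.
Option B: score 809 ≥ 640; DTI 42.2% ≤ 43%; employment 12 ≥ 6 mo; reserves 17.3 ≥ 2 mo → qualifies.
Option C: score 809 ≥ 600; DTI 42.2% ≤ 50% → qualifies.
Qualifying: Option B, Option C. Lowest rate is 12.03% → Option C.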